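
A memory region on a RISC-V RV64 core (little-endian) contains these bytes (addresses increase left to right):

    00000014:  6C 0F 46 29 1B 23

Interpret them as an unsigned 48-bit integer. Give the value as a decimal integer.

38599563546476

Little-endian stores the least-significant byte at the lowest address.
Reassemble most-significant byte first: 23 1B 29 46 0F 6C → 0x231B29460F6C.
0x231B29460F6C = 38599563546476.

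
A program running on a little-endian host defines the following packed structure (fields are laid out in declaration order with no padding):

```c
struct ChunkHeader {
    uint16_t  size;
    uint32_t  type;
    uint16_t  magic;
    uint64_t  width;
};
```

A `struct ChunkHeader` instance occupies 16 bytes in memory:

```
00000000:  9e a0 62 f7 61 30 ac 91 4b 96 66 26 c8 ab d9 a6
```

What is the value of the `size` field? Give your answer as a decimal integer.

41118

`size` is the first field, at byte offset 0, occupying 2 bytes.
Bytes at offsets 0..1: 9E A0.
Little-endian stores the least-significant byte at the lowest address.
Reassemble most-significant byte first: A0 9E → 0xA09E.
0xA09E = 41118.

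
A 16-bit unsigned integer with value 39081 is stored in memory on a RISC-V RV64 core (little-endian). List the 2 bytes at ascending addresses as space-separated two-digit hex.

39081 in hexadecimal, padded to 16 bits, is 0x98A9.
Split into bytes (most-significant first): 98 A9.
In little-endian order the low byte comes first in memory.
So at ascending addresses the bytes are A9 98.

A9 98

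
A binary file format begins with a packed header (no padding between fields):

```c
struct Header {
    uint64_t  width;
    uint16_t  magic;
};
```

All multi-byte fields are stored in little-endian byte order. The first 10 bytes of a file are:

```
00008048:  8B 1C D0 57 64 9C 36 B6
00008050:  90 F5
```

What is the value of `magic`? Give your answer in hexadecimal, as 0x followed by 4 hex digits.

0xF590

`magic` follows `width` (8 bytes), so it starts at byte offset 8 and occupies 2 bytes.
Bytes at offsets 8..9: 90 F5.
Little-endian stores the least-significant byte at the lowest address.
Reassemble most-significant byte first: F5 90 → 0xF590.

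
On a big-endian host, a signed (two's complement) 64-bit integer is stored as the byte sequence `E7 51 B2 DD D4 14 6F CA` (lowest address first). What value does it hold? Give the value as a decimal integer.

-1778443712019009590

In big-endian order the high byte comes first in memory.
The bytes are already most-significant first: 0xE751B2DDD4146FCA.
Top bit is set, so as a signed 64-bit value this is 0xE751B2DDD4146FCA − 2^64 = -1778443712019009590.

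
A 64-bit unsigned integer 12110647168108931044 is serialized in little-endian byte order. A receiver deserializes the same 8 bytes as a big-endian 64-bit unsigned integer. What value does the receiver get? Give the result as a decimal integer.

16440171874998620584

12110647168108931044 in 64-bit hexadecimal is 0xA811A96F373927E4.
Stored little-endian, the bytes at ascending addresses are E4 27 39 37 6F A9 11 A8.
Read back as big-endian, the last byte is least significant, giving 0xE42739376FA911A8.
0xE42739376FA911A8 = 16440171874998620584.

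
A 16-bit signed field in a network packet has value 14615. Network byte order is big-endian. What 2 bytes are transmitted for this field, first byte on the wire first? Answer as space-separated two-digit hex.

14615 in hexadecimal, padded to 16 bits, is 0x3917.
Split into bytes (most-significant first): 39 17.
In big-endian order the high byte comes first in memory.
So the memory order matches the most-significant-first order: 39 17.

39 17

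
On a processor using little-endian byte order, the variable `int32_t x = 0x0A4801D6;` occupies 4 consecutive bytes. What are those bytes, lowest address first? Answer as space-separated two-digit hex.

D6 01 48 0A

Split into bytes (most-significant first): 0A 48 01 D6.
Little-endian stores the least-significant byte at the lowest address.
So at ascending addresses the bytes are D6 01 48 0A.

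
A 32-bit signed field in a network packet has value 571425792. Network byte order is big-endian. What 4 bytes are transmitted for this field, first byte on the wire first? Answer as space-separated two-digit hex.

22 0F 44 00

571425792 in hexadecimal, padded to 32 bits, is 0x220F4400.
Split into bytes (most-significant first): 22 0F 44 00.
Big-endian stores the most-significant byte at the lowest address.
So the memory order matches the most-significant-first order: 22 0F 44 00.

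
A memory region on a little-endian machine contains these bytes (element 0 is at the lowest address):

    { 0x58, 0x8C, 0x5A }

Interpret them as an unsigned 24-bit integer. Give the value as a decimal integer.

In little-endian order the low byte comes first in memory.
Reassemble most-significant byte first: 5A 8C 58 → 0x5A8C58.
0x5A8C58 = 5934168.

5934168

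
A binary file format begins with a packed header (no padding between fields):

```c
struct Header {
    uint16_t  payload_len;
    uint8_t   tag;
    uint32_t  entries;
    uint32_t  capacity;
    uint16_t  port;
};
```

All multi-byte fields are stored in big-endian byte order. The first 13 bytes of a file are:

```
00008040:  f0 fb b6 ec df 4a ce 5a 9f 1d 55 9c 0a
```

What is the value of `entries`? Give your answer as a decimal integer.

`entries` follows `payload_len` (2 B), `tag` (1 B), so it starts at offset 2 + 1 = 3 and occupies 4 bytes.
Bytes at offsets 3..6: EC DF 4A CE.
Big-endian stores the most-significant byte at the lowest address.
The bytes are already most-significant first: 0xECDF4ACE.
0xECDF4ACE = 3974056654.

3974056654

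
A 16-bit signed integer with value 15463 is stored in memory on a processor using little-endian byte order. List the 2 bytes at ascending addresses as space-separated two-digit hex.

67 3C

15463 in hexadecimal, padded to 16 bits, is 0x3C67.
Split into bytes (most-significant first): 3C 67.
Little-endian stores the least-significant byte at the lowest address.
So at ascending addresses the bytes are 67 3C.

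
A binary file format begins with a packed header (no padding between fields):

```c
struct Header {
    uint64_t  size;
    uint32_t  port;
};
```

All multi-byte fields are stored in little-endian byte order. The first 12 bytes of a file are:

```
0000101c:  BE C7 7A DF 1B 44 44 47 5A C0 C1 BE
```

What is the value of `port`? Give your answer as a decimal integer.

3200368730

`port` follows `size` (8 bytes), so it starts at byte offset 8 and occupies 4 bytes.
Bytes at offsets 8..11: 5A C0 C1 BE.
Little-endian stores the least-significant byte at the lowest address.
Reassemble most-significant byte first: BE C1 C0 5A → 0xBEC1C05A.
0xBEC1C05A = 3200368730.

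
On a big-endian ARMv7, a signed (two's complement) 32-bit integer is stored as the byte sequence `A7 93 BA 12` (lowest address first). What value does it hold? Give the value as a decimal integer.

-1483490798

Big-endian: lowest address holds the most-significant byte.
The bytes are already most-significant first: 0xA793BA12.
Top bit is set, so as a signed 32-bit value this is 0xA793BA12 − 2^32 = -1483490798.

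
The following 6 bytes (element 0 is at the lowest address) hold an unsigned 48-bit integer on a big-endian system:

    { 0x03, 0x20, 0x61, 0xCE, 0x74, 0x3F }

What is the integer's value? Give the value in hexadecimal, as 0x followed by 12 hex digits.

0x032061CE743F

Big-endian stores the most-significant byte at the lowest address.
The bytes are already most-significant first: 0x032061CE743F.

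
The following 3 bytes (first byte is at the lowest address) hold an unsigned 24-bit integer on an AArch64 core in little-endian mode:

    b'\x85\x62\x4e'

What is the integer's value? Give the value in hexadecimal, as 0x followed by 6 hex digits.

Little-endian: lowest address holds the least-significant byte.
Reassemble most-significant byte first: 4E 62 85 → 0x4E6285.

0x4E6285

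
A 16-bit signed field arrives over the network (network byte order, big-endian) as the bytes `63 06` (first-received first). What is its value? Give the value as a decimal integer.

25350

In big-endian order the high byte comes first in memory.
The bytes are already most-significant first: 0x6306.
0x6306 = 25350.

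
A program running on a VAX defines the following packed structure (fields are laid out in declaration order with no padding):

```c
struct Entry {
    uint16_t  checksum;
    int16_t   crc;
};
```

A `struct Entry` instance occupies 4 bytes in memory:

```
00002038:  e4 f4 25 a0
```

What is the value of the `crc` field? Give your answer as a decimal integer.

`crc` follows `checksum` (2 bytes), so it starts at byte offset 2 and occupies 2 bytes.
Bytes at offsets 2..3: 25 A0.
In little-endian order the low byte comes first in memory.
Reassemble most-significant byte first: A0 25 → 0xA025.
Top bit is set, so as a signed 16-bit value this is 0xA025 − 2^16 = -24539.

-24539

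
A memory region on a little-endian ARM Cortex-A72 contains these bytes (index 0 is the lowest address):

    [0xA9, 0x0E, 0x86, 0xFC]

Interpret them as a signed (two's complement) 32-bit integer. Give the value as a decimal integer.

Little-endian: lowest address holds the least-significant byte.
Reassemble most-significant byte first: FC 86 0E A9 → 0xFC860EA9.
Top bit is set, so as a signed 32-bit value this is 0xFC860EA9 − 2^32 = -58323287.

-58323287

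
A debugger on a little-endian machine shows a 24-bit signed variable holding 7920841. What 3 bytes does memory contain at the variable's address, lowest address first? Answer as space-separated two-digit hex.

7920841 in hexadecimal, padded to 24 bits, is 0x78DCC9.
Split into bytes (most-significant first): 78 DC C9.
Little-endian: lowest address holds the least-significant byte.
So at ascending addresses the bytes are C9 DC 78.

C9 DC 78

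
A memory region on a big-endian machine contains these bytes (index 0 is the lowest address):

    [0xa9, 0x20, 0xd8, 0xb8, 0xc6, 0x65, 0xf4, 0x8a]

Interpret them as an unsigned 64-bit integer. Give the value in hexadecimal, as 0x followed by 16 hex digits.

Big-endian stores the most-significant byte at the lowest address.
The bytes are already most-significant first: 0xA920D8B8C665F48A.

0xA920D8B8C665F48A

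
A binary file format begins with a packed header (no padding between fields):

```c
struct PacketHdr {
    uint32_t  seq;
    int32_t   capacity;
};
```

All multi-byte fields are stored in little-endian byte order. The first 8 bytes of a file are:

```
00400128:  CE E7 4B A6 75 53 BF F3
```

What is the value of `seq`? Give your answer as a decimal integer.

2789992398

`seq` is the first field, at byte offset 0, occupying 4 bytes.
Bytes at offsets 0..3: CE E7 4B A6.
Little-endian: lowest address holds the least-significant byte.
Reassemble most-significant byte first: A6 4B E7 CE → 0xA64BE7CE.
0xA64BE7CE = 2789992398.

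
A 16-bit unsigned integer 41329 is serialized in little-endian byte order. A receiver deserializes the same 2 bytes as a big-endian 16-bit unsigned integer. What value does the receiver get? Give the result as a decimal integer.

29089

41329 in 16-bit hexadecimal is 0xA171.
Stored little-endian, the bytes at ascending addresses are 71 A1.
Read back as big-endian, the last byte is least significant, giving 0x71A1.
0x71A1 = 29089.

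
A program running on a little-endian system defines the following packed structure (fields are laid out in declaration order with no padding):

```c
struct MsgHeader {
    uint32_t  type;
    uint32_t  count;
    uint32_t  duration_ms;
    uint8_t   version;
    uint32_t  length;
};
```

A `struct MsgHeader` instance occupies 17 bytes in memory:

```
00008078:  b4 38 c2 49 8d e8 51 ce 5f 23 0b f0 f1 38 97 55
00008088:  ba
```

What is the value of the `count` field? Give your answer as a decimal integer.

`count` follows `type` (4 bytes), so it starts at byte offset 4 and occupies 4 bytes.
Bytes at offsets 4..7: 8D E8 51 CE.
Little-endian stores the least-significant byte at the lowest address.
Reassemble most-significant byte first: CE 51 E8 8D → 0xCE51E88D.
0xCE51E88D = 3461474445.

3461474445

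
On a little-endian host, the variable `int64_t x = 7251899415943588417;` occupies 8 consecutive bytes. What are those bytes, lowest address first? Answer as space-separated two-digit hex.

7251899415943588417 in hexadecimal, padded to 64 bits, is 0x64A3EC18BA2E2A41.
Split into bytes (most-significant first): 64 A3 EC 18 BA 2E 2A 41.
Little-endian stores the least-significant byte at the lowest address.
So at ascending addresses the bytes are 41 2A 2E BA 18 EC A3 64.

41 2A 2E BA 18 EC A3 64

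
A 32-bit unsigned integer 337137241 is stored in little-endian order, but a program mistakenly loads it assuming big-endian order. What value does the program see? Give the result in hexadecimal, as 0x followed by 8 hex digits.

337137241 in 32-bit hexadecimal is 0x14184E59.
Stored little-endian, the bytes at ascending addresses are 59 4E 18 14.
Read back as big-endian, the last byte is least significant, giving 0x594E1814.

0x594E1814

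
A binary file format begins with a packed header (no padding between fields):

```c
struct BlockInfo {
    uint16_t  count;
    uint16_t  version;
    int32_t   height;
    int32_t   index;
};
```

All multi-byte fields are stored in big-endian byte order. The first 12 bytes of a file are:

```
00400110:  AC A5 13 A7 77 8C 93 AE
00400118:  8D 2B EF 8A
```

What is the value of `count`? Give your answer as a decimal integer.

44197

`count` is the first field, at byte offset 0, occupying 2 bytes.
Bytes at offsets 0..1: AC A5.
In big-endian order the high byte comes first in memory.
The bytes are already most-significant first: 0xACA5.
0xACA5 = 44197.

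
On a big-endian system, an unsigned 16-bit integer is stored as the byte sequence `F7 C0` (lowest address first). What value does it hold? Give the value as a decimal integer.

63424

Big-endian stores the most-significant byte at the lowest address.
The bytes are already most-significant first: 0xF7C0.
0xF7C0 = 63424.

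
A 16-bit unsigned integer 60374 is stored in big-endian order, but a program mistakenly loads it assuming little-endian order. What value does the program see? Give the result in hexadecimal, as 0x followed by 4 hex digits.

0xD6EB

60374 in 16-bit hexadecimal is 0xEBD6.
Stored big-endian, the bytes at ascending addresses are EB D6.
Read back as little-endian, the first byte is least significant, giving 0xD6EB.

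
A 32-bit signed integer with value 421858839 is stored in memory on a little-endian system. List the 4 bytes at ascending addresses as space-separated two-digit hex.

421858839 in hexadecimal, padded to 32 bits, is 0x19250E17.
Split into bytes (most-significant first): 19 25 0E 17.
In little-endian order the low byte comes first in memory.
So at ascending addresses the bytes are 17 0E 25 19.

17 0E 25 19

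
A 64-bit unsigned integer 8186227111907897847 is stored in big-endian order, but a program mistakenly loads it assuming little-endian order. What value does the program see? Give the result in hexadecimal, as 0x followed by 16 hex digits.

0xF731F18F2F529B71

8186227111907897847 in 64-bit hexadecimal is 0x719B522F8FF131F7.
Stored big-endian, the bytes at ascending addresses are 71 9B 52 2F 8F F1 31 F7.
Read back as little-endian, the first byte is least significant, giving 0xF731F18F2F529B71.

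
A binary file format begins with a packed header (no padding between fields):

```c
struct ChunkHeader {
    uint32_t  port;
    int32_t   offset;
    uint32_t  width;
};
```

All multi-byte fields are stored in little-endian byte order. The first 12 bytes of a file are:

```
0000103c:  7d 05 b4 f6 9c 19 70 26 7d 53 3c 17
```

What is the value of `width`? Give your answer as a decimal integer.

`width` follows `port` (4 B), `offset` (4 B), so it starts at offset 4 + 4 = 8 and occupies 4 bytes.
Bytes at offsets 8..11: 7D 53 3C 17.
In little-endian order the low byte comes first in memory.
Reassemble most-significant byte first: 17 3C 53 7D → 0x173C537D.
0x173C537D = 389829501.

389829501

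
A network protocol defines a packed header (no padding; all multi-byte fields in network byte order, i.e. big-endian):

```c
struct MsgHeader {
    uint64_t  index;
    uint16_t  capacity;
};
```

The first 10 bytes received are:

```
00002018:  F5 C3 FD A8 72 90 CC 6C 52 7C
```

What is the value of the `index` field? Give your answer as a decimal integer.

`index` is the first field, at byte offset 0, occupying 8 bytes.
Bytes at offsets 0..7: F5 C3 FD A8 72 90 CC 6C.
In big-endian order the high byte comes first in memory.
The bytes are already most-significant first: 0xF5C3FDA87290CC6C.
0xF5C3FDA87290CC6C = 17709277059669347436.

17709277059669347436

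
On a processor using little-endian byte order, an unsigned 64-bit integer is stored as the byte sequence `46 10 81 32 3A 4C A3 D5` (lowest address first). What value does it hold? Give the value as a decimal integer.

In little-endian order the low byte comes first in memory.
Reassemble most-significant byte first: D5 A3 4C 3A 32 81 10 46 → 0xD5A34C3A32811046.
0xD5A34C3A32811046 = 15394231764121620550.

15394231764121620550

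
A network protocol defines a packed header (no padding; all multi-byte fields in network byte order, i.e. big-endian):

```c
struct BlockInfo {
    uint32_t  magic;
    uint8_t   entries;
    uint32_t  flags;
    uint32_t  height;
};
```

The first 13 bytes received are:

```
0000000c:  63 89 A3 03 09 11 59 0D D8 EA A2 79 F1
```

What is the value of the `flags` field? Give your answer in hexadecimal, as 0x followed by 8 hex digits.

0x11590DD8

`flags` follows `magic` (4 B), `entries` (1 B), so it starts at offset 4 + 1 = 5 and occupies 4 bytes.
Bytes at offsets 5..8: 11 59 0D D8.
Big-endian stores the most-significant byte at the lowest address.
The bytes are already most-significant first: 0x11590DD8.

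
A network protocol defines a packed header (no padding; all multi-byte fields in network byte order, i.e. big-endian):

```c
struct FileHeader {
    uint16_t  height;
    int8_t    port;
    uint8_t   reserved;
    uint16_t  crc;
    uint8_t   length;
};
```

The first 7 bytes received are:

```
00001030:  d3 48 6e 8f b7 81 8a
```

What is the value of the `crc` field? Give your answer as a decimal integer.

46977

`crc` follows `height` (2 B), `port` (1 B), `reserved` (1 B), so it starts at offset 2 + 1 + 1 = 4 and occupies 2 bytes.
Bytes at offsets 4..5: B7 81.
In big-endian order the high byte comes first in memory.
The bytes are already most-significant first: 0xB781.
0xB781 = 46977.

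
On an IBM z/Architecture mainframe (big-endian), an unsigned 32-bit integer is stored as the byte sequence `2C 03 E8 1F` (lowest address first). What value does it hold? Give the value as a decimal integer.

738453535

In big-endian order the high byte comes first in memory.
The bytes are already most-significant first: 0x2C03E81F.
0x2C03E81F = 738453535.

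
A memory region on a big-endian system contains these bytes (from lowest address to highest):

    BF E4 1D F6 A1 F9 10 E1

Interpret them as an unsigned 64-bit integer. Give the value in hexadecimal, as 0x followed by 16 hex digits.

Big-endian stores the most-significant byte at the lowest address.
The bytes are already most-significant first: 0xBFE41DF6A1F910E1.

0xBFE41DF6A1F910E1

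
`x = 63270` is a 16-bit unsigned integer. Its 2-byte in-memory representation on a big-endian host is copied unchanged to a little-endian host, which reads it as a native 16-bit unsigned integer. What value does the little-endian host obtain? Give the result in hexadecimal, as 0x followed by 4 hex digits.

0x26F7

63270 in 16-bit hexadecimal is 0xF726.
Stored big-endian, the bytes at ascending addresses are F7 26.
Read back as little-endian, the first byte is least significant, giving 0x26F7.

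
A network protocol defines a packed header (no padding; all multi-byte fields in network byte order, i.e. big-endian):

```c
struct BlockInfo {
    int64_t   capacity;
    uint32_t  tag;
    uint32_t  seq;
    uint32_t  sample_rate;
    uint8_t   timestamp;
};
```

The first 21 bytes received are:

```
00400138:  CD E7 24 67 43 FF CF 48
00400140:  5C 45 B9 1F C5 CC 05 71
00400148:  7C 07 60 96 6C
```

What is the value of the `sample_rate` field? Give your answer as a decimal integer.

`sample_rate` follows `capacity` (8 B), `tag` (4 B), `seq` (4 B), so it starts at offset 8 + 4 + 4 = 16 and occupies 4 bytes.
Bytes at offsets 16..19: 7C 07 60 96.
Big-endian stores the most-significant byte at the lowest address.
The bytes are already most-significant first: 0x7C076096.
0x7C076096 = 2080858262.

2080858262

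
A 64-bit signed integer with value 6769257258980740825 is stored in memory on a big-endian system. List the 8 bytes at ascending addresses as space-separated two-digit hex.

5D F1 3B 9C AA C8 0E D9

6769257258980740825 in hexadecimal, padded to 64 bits, is 0x5DF13B9CAAC80ED9.
Split into bytes (most-significant first): 5D F1 3B 9C AA C8 0E D9.
Big-endian: lowest address holds the most-significant byte.
So the memory order matches the most-significant-first order: 5D F1 3B 9C AA C8 0E D9.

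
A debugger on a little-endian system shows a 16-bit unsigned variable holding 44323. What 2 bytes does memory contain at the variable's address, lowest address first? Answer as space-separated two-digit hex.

23 AD

44323 in hexadecimal, padded to 16 bits, is 0xAD23.
Split into bytes (most-significant first): AD 23.
Little-endian stores the least-significant byte at the lowest address.
So at ascending addresses the bytes are 23 AD.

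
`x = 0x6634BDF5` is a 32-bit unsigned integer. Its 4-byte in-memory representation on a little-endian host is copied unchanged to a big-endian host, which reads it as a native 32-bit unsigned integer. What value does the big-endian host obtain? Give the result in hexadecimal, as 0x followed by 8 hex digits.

Stored little-endian, the bytes at ascending addresses are F5 BD 34 66.
Read back as big-endian, the last byte is least significant, giving 0xF5BD3466.

0xF5BD3466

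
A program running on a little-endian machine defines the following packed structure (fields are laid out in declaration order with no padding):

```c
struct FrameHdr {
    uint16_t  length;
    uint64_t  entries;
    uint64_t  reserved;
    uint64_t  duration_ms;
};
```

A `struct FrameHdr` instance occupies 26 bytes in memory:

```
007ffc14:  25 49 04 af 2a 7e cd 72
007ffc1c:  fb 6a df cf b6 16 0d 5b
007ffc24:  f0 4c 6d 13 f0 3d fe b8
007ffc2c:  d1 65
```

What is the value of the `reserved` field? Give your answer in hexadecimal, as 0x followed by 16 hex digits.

0x4CF05B0D16B6CFDF

`reserved` follows `length` (2 B), `entries` (8 B), so it starts at offset 2 + 8 = 10 and occupies 8 bytes.
Bytes at offsets 10..17: DF CF B6 16 0D 5B F0 4C.
Little-endian: lowest address holds the least-significant byte.
Reassemble most-significant byte first: 4C F0 5B 0D 16 B6 CF DF → 0x4CF05B0D16B6CFDF.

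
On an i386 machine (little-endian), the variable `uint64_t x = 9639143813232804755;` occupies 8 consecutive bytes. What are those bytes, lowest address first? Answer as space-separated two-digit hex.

9639143813232804755 in hexadecimal, padded to 64 bits, is 0x85C51E3A4EA54393.
Split into bytes (most-significant first): 85 C5 1E 3A 4E A5 43 93.
Little-endian stores the least-significant byte at the lowest address.
So at ascending addresses the bytes are 93 43 A5 4E 3A 1E C5 85.

93 43 A5 4E 3A 1E C5 85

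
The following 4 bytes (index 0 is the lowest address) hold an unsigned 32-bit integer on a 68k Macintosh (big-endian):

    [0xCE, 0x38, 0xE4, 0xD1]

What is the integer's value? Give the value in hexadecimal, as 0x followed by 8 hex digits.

In big-endian order the high byte comes first in memory.
The bytes are already most-significant first: 0xCE38E4D1.

0xCE38E4D1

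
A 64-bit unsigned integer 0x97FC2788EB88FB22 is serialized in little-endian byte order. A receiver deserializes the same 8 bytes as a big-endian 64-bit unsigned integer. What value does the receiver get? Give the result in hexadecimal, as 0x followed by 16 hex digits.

Stored little-endian, the bytes at ascending addresses are 22 FB 88 EB 88 27 FC 97.
Read back as big-endian, the last byte is least significant, giving 0x22FB88EB8827FC97.

0x22FB88EB8827FC97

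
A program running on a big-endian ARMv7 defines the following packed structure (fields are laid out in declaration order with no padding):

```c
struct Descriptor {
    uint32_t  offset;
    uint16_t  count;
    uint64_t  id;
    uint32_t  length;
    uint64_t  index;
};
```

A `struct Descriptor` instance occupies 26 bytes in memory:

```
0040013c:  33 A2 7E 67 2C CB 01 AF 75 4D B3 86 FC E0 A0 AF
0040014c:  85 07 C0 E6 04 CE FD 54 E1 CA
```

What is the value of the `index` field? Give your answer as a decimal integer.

13899802586985587146

`index` follows `offset` (4 B), `count` (2 B), `id` (8 B), `length` (4 B), so it starts at offset 4 + 2 + 8 + 4 = 18 and occupies 8 bytes.
Bytes at offsets 18..25: C0 E6 04 CE FD 54 E1 CA.
In big-endian order the high byte comes first in memory.
The bytes are already most-significant first: 0xC0E604CEFD54E1CA.
0xC0E604CEFD54E1CA = 13899802586985587146.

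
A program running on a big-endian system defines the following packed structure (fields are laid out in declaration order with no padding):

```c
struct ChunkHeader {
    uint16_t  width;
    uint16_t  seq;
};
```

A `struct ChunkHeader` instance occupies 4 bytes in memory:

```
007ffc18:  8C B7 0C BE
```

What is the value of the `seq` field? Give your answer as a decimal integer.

3262

`seq` follows `width` (2 bytes), so it starts at byte offset 2 and occupies 2 bytes.
Bytes at offsets 2..3: 0C BE.
Big-endian stores the most-significant byte at the lowest address.
The bytes are already most-significant first: 0x0CBE.
0x0CBE = 3262.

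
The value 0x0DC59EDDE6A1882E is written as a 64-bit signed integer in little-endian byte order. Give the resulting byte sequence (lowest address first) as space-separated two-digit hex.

2E 88 A1 E6 DD 9E C5 0D

Split into bytes (most-significant first): 0D C5 9E DD E6 A1 88 2E.
Little-endian stores the least-significant byte at the lowest address.
So at ascending addresses the bytes are 2E 88 A1 E6 DD 9E C5 0D.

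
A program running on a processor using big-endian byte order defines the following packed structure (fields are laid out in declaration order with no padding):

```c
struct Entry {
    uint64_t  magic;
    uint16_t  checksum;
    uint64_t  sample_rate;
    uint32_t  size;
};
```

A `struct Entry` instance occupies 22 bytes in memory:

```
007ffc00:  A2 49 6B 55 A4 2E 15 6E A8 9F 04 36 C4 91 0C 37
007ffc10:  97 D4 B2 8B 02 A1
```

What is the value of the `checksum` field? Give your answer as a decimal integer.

`checksum` follows `magic` (8 bytes), so it starts at byte offset 8 and occupies 2 bytes.
Bytes at offsets 8..9: A8 9F.
Big-endian stores the most-significant byte at the lowest address.
The bytes are already most-significant first: 0xA89F.
0xA89F = 43167.

43167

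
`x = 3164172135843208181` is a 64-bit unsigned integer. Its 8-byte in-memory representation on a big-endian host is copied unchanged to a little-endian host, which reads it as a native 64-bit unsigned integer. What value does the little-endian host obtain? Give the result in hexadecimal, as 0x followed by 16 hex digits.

0xF59B1F05CB65E92B

3164172135843208181 in 64-bit hexadecimal is 0x2BE965CB051F9BF5.
Stored big-endian, the bytes at ascending addresses are 2B E9 65 CB 05 1F 9B F5.
Read back as little-endian, the first byte is least significant, giving 0xF59B1F05CB65E92B.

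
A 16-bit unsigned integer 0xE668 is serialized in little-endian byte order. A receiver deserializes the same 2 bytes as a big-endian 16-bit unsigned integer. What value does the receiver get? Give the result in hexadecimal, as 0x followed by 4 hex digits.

Stored little-endian, the bytes at ascending addresses are 68 E6.
Read back as big-endian, the last byte is least significant, giving 0x68E6.

0x68E6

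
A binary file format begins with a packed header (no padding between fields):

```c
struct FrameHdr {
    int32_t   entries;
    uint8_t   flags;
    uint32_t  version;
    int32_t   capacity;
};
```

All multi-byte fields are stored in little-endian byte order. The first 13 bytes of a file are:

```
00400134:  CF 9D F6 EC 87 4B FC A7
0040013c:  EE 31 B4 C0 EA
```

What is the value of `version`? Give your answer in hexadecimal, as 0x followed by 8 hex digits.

`version` follows `entries` (4 B), `flags` (1 B), so it starts at offset 4 + 1 = 5 and occupies 4 bytes.
Bytes at offsets 5..8: 4B FC A7 EE.
Little-endian: lowest address holds the least-significant byte.
Reassemble most-significant byte first: EE A7 FC 4B → 0xEEA7FC4B.

0xEEA7FC4B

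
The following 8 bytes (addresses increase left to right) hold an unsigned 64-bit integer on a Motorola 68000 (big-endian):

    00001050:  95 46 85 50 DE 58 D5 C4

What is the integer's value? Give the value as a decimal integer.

10756431342395250116

Big-endian: lowest address holds the most-significant byte.
The bytes are already most-significant first: 0x95468550DE58D5C4.
0x95468550DE58D5C4 = 10756431342395250116.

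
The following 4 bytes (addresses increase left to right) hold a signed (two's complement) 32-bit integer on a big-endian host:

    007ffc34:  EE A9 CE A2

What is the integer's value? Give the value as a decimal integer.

In big-endian order the high byte comes first in memory.
The bytes are already most-significant first: 0xEEA9CEA2.
Top bit is set, so as a signed 32-bit value this is 0xEEA9CEA2 − 2^32 = -290861406.

-290861406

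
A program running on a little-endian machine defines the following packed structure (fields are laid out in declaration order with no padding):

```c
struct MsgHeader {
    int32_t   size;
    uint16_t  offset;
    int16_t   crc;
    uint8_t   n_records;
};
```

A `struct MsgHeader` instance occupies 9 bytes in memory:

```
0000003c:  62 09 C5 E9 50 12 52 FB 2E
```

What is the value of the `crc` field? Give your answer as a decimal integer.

`crc` follows `size` (4 B), `offset` (2 B), so it starts at offset 4 + 2 = 6 and occupies 2 bytes.
Bytes at offsets 6..7: 52 FB.
In little-endian order the low byte comes first in memory.
Reassemble most-significant byte first: FB 52 → 0xFB52.
Top bit is set, so as a signed 16-bit value this is 0xFB52 − 2^16 = -1198.

-1198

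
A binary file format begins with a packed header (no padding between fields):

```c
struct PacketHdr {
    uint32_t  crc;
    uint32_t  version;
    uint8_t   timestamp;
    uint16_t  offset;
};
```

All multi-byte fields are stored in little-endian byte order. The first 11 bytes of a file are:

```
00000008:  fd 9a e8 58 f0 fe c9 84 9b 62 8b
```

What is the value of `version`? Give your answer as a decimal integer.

`version` follows `crc` (4 bytes), so it starts at byte offset 4 and occupies 4 bytes.
Bytes at offsets 4..7: F0 FE C9 84.
Little-endian: lowest address holds the least-significant byte.
Reassemble most-significant byte first: 84 C9 FE F0 → 0x84C9FEF0.
0x84C9FEF0 = 2227830512.

2227830512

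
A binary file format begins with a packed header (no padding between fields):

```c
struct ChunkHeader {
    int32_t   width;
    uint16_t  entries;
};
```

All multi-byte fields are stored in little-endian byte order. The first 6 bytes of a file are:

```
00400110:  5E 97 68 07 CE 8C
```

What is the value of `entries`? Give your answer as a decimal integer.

`entries` follows `width` (4 bytes), so it starts at byte offset 4 and occupies 2 bytes.
Bytes at offsets 4..5: CE 8C.
Little-endian: lowest address holds the least-significant byte.
Reassemble most-significant byte first: 8C CE → 0x8CCE.
0x8CCE = 36046.

36046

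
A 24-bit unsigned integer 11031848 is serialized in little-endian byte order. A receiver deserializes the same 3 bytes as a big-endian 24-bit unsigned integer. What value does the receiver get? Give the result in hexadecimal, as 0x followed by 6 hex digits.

0x2855A8

11031848 in 24-bit hexadecimal is 0xA85528.
Stored little-endian, the bytes at ascending addresses are 28 55 A8.
Read back as big-endian, the last byte is least significant, giving 0x2855A8.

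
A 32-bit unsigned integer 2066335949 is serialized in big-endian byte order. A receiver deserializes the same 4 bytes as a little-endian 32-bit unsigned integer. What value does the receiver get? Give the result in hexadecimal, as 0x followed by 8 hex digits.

0xCDC8297B

2066335949 in 32-bit hexadecimal is 0x7B29C8CD.
Stored big-endian, the bytes at ascending addresses are 7B 29 C8 CD.
Read back as little-endian, the first byte is least significant, giving 0xCDC8297B.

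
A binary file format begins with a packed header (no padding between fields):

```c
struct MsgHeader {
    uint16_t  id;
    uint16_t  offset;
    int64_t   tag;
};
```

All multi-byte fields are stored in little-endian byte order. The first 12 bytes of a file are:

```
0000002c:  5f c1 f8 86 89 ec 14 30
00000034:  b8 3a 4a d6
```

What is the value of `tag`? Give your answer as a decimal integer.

`tag` follows `id` (2 B), `offset` (2 B), so it starts at offset 2 + 2 = 4 and occupies 8 bytes.
Bytes at offsets 4..11: 89 EC 14 30 B8 3A 4A D6.
Little-endian: lowest address holds the least-significant byte.
Reassemble most-significant byte first: D6 4A 3A B8 30 14 EC 89 → 0xD64A3AB83014EC89.
Top bit is set, so as a signed 64-bit value this is 0xD64A3AB83014EC89 − 2^64 = -3005525238561313655.

-3005525238561313655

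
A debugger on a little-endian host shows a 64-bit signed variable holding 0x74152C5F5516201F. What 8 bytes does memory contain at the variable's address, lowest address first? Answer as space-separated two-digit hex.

1F 20 16 55 5F 2C 15 74

Split into bytes (most-significant first): 74 15 2C 5F 55 16 20 1F.
Little-endian stores the least-significant byte at the lowest address.
So at ascending addresses the bytes are 1F 20 16 55 5F 2C 15 74.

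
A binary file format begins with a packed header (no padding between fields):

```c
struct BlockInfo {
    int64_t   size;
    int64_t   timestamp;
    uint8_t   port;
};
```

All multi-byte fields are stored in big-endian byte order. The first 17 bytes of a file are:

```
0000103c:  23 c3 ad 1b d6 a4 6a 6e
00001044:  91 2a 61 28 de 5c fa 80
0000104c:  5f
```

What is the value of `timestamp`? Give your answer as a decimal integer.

`timestamp` follows `size` (8 bytes), so it starts at byte offset 8 and occupies 8 bytes.
Bytes at offsets 8..15: 91 2A 61 28 DE 5C FA 80.
In big-endian order the high byte comes first in memory.
The bytes are already most-significant first: 0x912A6128DE5CFA80.
Top bit is set, so as a signed 64-bit value this is 0x912A6128DE5CFA80 − 2^64 = -7986464161030931840.

-7986464161030931840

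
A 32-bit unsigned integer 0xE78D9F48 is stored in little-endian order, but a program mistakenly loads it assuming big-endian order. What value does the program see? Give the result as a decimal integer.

1218416103

Stored little-endian, the bytes at ascending addresses are 48 9F 8D E7.
Read back as big-endian, the last byte is least significant, giving 0x489F8DE7.
0x489F8DE7 = 1218416103.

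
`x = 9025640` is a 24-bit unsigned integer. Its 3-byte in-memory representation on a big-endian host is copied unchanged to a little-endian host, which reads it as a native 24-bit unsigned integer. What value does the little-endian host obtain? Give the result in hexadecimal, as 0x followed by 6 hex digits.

9025640 in 24-bit hexadecimal is 0x89B868.
Stored big-endian, the bytes at ascending addresses are 89 B8 68.
Read back as little-endian, the first byte is least significant, giving 0x68B889.

0x68B889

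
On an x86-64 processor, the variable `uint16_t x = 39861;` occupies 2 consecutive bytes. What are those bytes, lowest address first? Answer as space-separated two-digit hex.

39861 in hexadecimal, padded to 16 bits, is 0x9BB5.
Split into bytes (most-significant first): 9B B5.
In little-endian order the low byte comes first in memory.
So at ascending addresses the bytes are B5 9B.

B5 9B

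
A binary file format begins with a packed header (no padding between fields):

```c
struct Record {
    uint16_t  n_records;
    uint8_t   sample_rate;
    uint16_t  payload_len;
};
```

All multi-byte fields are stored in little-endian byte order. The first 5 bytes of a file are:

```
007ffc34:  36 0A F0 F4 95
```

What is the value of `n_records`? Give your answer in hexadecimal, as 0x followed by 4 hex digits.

`n_records` is the first field, at byte offset 0, occupying 2 bytes.
Bytes at offsets 0..1: 36 0A.
Little-endian stores the least-significant byte at the lowest address.
Reassemble most-significant byte first: 0A 36 → 0x0A36.

0x0A36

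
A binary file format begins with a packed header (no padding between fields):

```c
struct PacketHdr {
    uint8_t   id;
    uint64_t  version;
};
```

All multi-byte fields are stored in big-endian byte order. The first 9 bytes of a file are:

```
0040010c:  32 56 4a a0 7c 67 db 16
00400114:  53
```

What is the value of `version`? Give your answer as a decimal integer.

`version` follows `id` (1 byte), so it starts at byte offset 1 and occupies 8 bytes.
Bytes at offsets 1..8: 56 4A A0 7C 67 DB 16 53.
Big-endian: lowest address holds the most-significant byte.
The bytes are already most-significant first: 0x564AA07C67DB1653.
0x564AA07C67DB1653 = 6217958691717191251.

6217958691717191251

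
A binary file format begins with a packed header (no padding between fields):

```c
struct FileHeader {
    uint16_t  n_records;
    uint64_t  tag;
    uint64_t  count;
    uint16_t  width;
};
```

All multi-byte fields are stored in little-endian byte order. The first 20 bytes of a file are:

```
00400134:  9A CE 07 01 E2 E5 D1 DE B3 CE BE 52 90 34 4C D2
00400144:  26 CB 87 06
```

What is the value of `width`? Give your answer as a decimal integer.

1671

`width` follows `n_records` (2 B), `tag` (8 B), `count` (8 B), so it starts at offset 2 + 8 + 8 = 18 and occupies 2 bytes.
Bytes at offsets 18..19: 87 06.
Little-endian stores the least-significant byte at the lowest address.
Reassemble most-significant byte first: 06 87 → 0x0687.
0x0687 = 1671.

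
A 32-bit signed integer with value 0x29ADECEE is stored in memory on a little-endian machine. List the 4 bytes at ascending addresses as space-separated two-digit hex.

EE EC AD 29

Split into bytes (most-significant first): 29 AD EC EE.
In little-endian order the low byte comes first in memory.
So at ascending addresses the bytes are EE EC AD 29.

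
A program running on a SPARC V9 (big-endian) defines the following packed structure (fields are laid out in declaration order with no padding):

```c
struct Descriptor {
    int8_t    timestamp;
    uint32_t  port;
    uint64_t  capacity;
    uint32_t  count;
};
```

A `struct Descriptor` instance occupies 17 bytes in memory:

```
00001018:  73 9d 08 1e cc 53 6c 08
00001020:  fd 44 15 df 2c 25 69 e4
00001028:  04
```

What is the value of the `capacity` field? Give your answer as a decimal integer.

6011189486494801708

`capacity` follows `timestamp` (1 B), `port` (4 B), so it starts at offset 1 + 4 = 5 and occupies 8 bytes.
Bytes at offsets 5..12: 53 6C 08 FD 44 15 DF 2C.
Big-endian: lowest address holds the most-significant byte.
The bytes are already most-significant first: 0x536C08FD4415DF2C.
0x536C08FD4415DF2C = 6011189486494801708.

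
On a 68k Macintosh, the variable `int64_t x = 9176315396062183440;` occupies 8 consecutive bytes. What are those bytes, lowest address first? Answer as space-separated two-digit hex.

9176315396062183440 in hexadecimal, padded to 64 bits, is 0x7F58D23C093C0010.
Split into bytes (most-significant first): 7F 58 D2 3C 09 3C 00 10.
Big-endian stores the most-significant byte at the lowest address.
So the memory order matches the most-significant-first order: 7F 58 D2 3C 09 3C 00 10.

7F 58 D2 3C 09 3C 00 10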